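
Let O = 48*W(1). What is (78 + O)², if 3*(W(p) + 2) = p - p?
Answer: 324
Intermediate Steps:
W(p) = -2 (W(p) = -2 + (p - p)/3 = -2 + (⅓)*0 = -2 + 0 = -2)
O = -96 (O = 48*(-2) = -96)
(78 + O)² = (78 - 96)² = (-18)² = 324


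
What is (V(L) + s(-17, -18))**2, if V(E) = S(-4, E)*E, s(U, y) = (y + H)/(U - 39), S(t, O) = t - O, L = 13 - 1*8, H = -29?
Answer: 6115729/3136 ≈ 1950.2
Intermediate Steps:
L = 5 (L = 13 - 8 = 5)
s(U, y) = (-29 + y)/(-39 + U) (s(U, y) = (y - 29)/(U - 39) = (-29 + y)/(-39 + U))
V(E) = E*(-4 - E) (V(E) = (-4 - E)*E = E*(-4 - E))
(V(L) + s(-17, -18))**2 = (-1*5*(4 + 5) + (-29 - 18)/(-39 - 17))**2 = (-1*5*9 - 47/(-56))**2 = (-45 - 1/56*(-47))**2 = (-45 + 47/56)**2 = (-2473/56)**2 = 6115729/3136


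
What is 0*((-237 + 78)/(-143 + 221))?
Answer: 0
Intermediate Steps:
0*((-237 + 78)/(-143 + 221)) = 0*(-159/78) = 0*(-159*1/78) = 0*(-53/26) = 0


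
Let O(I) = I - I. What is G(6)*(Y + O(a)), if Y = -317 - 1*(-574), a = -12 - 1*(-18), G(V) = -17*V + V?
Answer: -24672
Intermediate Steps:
G(V) = -16*V
a = 6 (a = -12 + 18 = 6)
O(I) = 0
Y = 257 (Y = -317 + 574 = 257)
G(6)*(Y + O(a)) = (-16*6)*(257 + 0) = -96*257 = -24672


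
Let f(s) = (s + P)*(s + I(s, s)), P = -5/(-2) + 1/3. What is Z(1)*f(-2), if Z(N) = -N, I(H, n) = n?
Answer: 10/3 ≈ 3.3333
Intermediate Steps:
P = 17/6 (P = -5*(-½) + 1*(⅓) = 5/2 + ⅓ = 17/6 ≈ 2.8333)
f(s) = 2*s*(17/6 + s) (f(s) = (s + 17/6)*(s + s) = (17/6 + s)*(2*s) = 2*s*(17/6 + s))
Z(1)*f(-2) = (-1*1)*((⅓)*(-2)*(17 + 6*(-2))) = -(-2)*(17 - 12)/3 = -(-2)*5/3 = -1*(-10/3) = 10/3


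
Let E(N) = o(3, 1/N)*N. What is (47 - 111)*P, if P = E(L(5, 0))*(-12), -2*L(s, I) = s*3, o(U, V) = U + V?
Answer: -16512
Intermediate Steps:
L(s, I) = -3*s/2 (L(s, I) = -s*3/2 = -3*s/2)
E(N) = N*(3 + 1/N) (E(N) = (3 + 1/N)*N = N*(3 + 1/N))
P = 258 (P = (1 + 3*(-3/2*5))*(-12) = (1 + 3*(-15/2))*(-12) = (1 - 45/2)*(-12) = -43/2*(-12) = 258)
(47 - 111)*P = (47 - 111)*258 = -64*258 = -16512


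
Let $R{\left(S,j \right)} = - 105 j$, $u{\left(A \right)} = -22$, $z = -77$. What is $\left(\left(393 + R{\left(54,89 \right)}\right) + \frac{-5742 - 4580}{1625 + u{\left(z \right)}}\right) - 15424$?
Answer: $- \frac{39085050}{1603} \approx -24382.0$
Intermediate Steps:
$\left(\left(393 + R{\left(54,89 \right)}\right) + \frac{-5742 - 4580}{1625 + u{\left(z \right)}}\right) - 15424 = \left(\left(393 - 9345\right) + \frac{-5742 - 4580}{1625 - 22}\right) - 15424 = \left(\left(393 - 9345\right) - \frac{10322}{1603}\right) - 15424 = \left(-8952 - \frac{10322}{1603}\right) - 15424 = - \frac{14360378}{1603} - 15424 = - \frac{39085050}{1603}$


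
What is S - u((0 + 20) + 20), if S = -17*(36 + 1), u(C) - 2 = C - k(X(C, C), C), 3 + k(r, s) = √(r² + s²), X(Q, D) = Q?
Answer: -674 + 40*√2 ≈ -617.43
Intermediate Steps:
k(r, s) = -3 + √(r² + s²)
u(C) = 5 + C - √2*√(C²) (u(C) = 2 + (C - (-3 + √(C² + C²))) = 2 + (C - (-3 + √(2*C²))) = 2 + (C - (-3 + √2*√(C²))) = 2 + (C + (3 - √2*√(C²))) = 2 + (3 + C - √2*√(C²)) = 5 + C - √2*√(C²))
S = -629 (S = -17*37 = -629)
S - u((0 + 20) + 20) = -629 - (5 + ((0 + 20) + 20) - √2*√(((0 + 20) + 20)²)) = -629 - (5 + (20 + 20) - √2*√((20 + 20)²)) = -629 - (5 + 40 - √2*√(40²)) = -629 - (5 + 40 - √2*√1600) = -629 - (5 + 40 - 1*√2*40) = -629 - (5 + 40 - 40*√2) = -629 - (45 - 40*√2) = -629 + (-45 + 40*√2) = -674 + 40*√2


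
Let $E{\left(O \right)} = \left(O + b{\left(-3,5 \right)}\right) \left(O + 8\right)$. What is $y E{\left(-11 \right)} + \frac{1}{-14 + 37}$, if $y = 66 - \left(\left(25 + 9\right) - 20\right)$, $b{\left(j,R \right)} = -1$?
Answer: $\frac{43057}{23} \approx 1872.0$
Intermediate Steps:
$E{\left(O \right)} = \left(-1 + O\right) \left(8 + O\right)$ ($E{\left(O \right)} = \left(O - 1\right) \left(O + 8\right) = \left(-1 + O\right) \left(8 + O\right)$)
$y = 52$ ($y = 66 - \left(34 - 20\right) = 66 - 14 = 52$)
$y E{\left(-11 \right)} + \frac{1}{-14 + 37} = 52 \left(-8 + \left(-11\right)^{2} + 7 \left(-11\right)\right) + \frac{1}{-14 + 37} = 52 \left(-8 + 121 - 77\right) + \frac{1}{23} = 52 \cdot 36 + \frac{1}{23} = 1872 + \frac{1}{23} = \frac{43057}{23}$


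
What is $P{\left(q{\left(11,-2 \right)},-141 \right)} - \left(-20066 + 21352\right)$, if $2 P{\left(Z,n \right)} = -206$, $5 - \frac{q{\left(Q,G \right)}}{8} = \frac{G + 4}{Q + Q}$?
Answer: $-1389$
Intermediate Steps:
$q{\left(Q,G \right)} = 40 - \frac{4 \left(4 + G\right)}{Q}$ ($q{\left(Q,G \right)} = 40 - 8 \frac{G + 4}{Q + Q} = 40 - 8 \frac{4 + G}{2 Q} = 40 - \frac{4 \left(4 + G\right)}{Q}$)
$P{\left(Z,n \right)} = -103$ ($P{\left(Z,n \right)} = \frac{1}{2} \left(-206\right) = -103$)
$P{\left(q{\left(11,-2 \right)},-141 \right)} - \left(-20066 + 21352\right) = -103 - \left(-20066 + 21352\right) = -103 - 1286 = -1389$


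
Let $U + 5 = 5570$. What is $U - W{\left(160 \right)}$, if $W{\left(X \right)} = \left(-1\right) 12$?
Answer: $5577$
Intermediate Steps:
$U = 5565$ ($U = -5 + 5570 = 5565$)
$W{\left(X \right)} = -12$
$U - W{\left(160 \right)} = 5565 - -12 = 5565 + 12 = 5577$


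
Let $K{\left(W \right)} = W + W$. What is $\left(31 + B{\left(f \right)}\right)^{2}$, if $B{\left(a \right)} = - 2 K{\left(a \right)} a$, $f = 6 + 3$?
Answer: $85849$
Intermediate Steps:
$K{\left(W \right)} = 2 W$
$f = 9$
$B{\left(a \right)} = - 4 a^{2}$ ($B{\left(a \right)} = - 2 \cdot 2 a a = - 4 a a = - 4 a^{2}$)
$\left(31 + B{\left(f \right)}\right)^{2} = \left(31 - 4 \cdot 9^{2}\right)^{2} = \left(31 - 324\right)^{2} = \left(-293\right)^{2} = 85849$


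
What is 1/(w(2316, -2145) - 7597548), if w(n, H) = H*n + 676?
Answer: -1/12564692 ≈ -7.9588e-8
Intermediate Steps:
w(n, H) = 676 + H*n
1/(w(2316, -2145) - 7597548) = 1/((676 - 2145*2316) - 7597548) = 1/((676 - 4967820) - 7597548) = 1/(-4967144 - 7597548) = 1/(-12564692) = -1/12564692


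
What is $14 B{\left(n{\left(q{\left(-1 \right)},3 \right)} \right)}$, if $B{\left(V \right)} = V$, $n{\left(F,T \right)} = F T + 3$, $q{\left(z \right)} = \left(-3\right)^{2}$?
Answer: $420$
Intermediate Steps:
$q{\left(z \right)} = 9$
$n{\left(F,T \right)} = 3 + F T$
$14 B{\left(n{\left(q{\left(-1 \right)},3 \right)} \right)} = 14 \left(3 + 9 \cdot 3\right) = 14 \left(3 + 27\right) = 14 \cdot 30 = 420$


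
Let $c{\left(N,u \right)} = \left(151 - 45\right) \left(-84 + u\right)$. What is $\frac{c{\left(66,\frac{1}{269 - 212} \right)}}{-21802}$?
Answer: $\frac{253711}{621357} \approx 0.40832$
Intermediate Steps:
$c{\left(N,u \right)} = -8904 + 106 u$ ($c{\left(N,u \right)} = 106 \left(-84 + u\right) = -8904 + 106 u$)
$\frac{c{\left(66,\frac{1}{269 - 212} \right)}}{-21802} = \frac{-8904 + \frac{106}{269 - 212}}{-21802} = \left(-8904 + \frac{106}{57}\right) \left(- \frac{1}{21802}\right) = \left(- \frac{507422}{57}\right) \left(- \frac{1}{21802}\right) = \frac{253711}{621357}$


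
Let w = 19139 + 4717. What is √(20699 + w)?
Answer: √44555 ≈ 211.08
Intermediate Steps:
w = 23856
√(20699 + w) = √(20699 + 23856) = √44555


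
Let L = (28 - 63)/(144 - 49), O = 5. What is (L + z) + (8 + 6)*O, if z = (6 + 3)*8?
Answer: 2691/19 ≈ 141.63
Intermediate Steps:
z = 72 (z = 9*8 = 72)
L = -7/19 (L = -35/95 = -35*1/95 = -7/19 ≈ -0.36842)
(L + z) + (8 + 6)*O = (-7/19 + 72) + (8 + 6)*5 = 1361/19 + 14*5 = 1361/19 + 70 = 2691/19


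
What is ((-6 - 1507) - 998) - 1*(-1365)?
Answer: -1146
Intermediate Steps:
((-6 - 1507) - 998) - 1*(-1365) = (-1513 - 998) + 1365 = -2511 + 1365 = -1146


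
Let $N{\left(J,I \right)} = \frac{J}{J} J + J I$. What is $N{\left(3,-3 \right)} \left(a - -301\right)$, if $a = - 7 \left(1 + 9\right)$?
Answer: $-1386$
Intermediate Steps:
$a = -70$ ($a = \left(-7\right) 10 = -70$)
$N{\left(J,I \right)} = J + I J$ ($N{\left(J,I \right)} = 1 J + I J = J + I J$)
$N{\left(3,-3 \right)} \left(a - -301\right) = 3 \left(1 - 3\right) \left(-70 - -301\right) = 3 \left(-2\right) \left(-70 + 301\right) = \left(-6\right) 231 = -1386$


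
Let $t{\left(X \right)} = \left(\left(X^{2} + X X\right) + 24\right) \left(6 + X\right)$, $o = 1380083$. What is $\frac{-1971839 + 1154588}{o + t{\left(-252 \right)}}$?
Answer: $\frac{817251}{29869789} \approx 0.02736$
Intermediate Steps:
$t{\left(X \right)} = \left(6 + X\right) \left(24 + 2 X^{2}\right)$ ($t{\left(X \right)} = \left(\left(X^{2} + X^{2}\right) + 24\right) \left(6 + X\right) = \left(2 X^{2} + 24\right) \left(6 + X\right) = \left(24 + 2 X^{2}\right) \left(6 + X\right) = \left(6 + X\right) \left(24 + 2 X^{2}\right)$)
$\frac{-1971839 + 1154588}{o + t{\left(-252 \right)}} = \frac{-1971839 + 1154588}{1380083 + \left(144 + 2 \left(-252\right)^{3} + 12 \left(-252\right)^{2} + 24 \left(-252\right)\right)} = - \frac{817251}{1380083 + \left(144 + 2 \left(-16003008\right) + 12 \cdot 63504 - 6048\right)} = - \frac{817251}{1380083 + \left(144 - 32006016 + 762048 - 6048\right)} = - \frac{817251}{1380083 - 31249872} = - \frac{817251}{-29869789} = \left(-817251\right) \left(- \frac{1}{29869789}\right) = \frac{817251}{29869789}$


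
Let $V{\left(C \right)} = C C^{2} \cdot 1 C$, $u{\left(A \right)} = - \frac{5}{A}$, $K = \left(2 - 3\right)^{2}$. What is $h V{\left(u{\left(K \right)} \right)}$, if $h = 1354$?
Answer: $846250$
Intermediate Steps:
$K = 1$ ($K = \left(-1\right)^{2} = 1$)
$V{\left(C \right)} = C^{4}$ ($V{\left(C \right)} = C^{3} \cdot 1 C = C^{3} C = C^{4}$)
$h V{\left(u{\left(K \right)} \right)} = 1354 \left(- \frac{5}{1}\right)^{4} = 1354 \left(\left(-5\right) 1\right)^{4} = 1354 \left(-5\right)^{4} = 1354 \cdot 625 = 846250$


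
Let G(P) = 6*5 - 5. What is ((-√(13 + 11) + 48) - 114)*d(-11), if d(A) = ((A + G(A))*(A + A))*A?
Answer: -223608 - 6776*√6 ≈ -2.4021e+5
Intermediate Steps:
G(P) = 25 (G(P) = 30 - 5 = 25)
d(A) = 2*A²*(25 + A) (d(A) = ((A + 25)*(A + A))*A = ((25 + A)*(2*A))*A = (2*A*(25 + A))*A = 2*A²*(25 + A))
((-√(13 + 11) + 48) - 114)*d(-11) = ((-√(13 + 11) + 48) - 114)*(2*(-11)²*(25 - 11)) = ((-√24 + 48) - 114)*(2*121*14) = ((-2*√6 + 48) - 114)*3388 = ((48 - 2*√6) - 114)*3388 = (-66 - 2*√6)*3388 = -223608 - 6776*√6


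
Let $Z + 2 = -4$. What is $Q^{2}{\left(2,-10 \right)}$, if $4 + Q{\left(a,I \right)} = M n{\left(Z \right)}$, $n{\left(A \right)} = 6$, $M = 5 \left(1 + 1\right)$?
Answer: $3136$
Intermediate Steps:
$Z = -6$ ($Z = -2 - 4 = -6$)
$M = 10$ ($M = 5 \cdot 2 = 10$)
$Q{\left(a,I \right)} = 56$ ($Q{\left(a,I \right)} = -4 + 10 \cdot 6 = -4 + 60 = 56$)
$Q^{2}{\left(2,-10 \right)} = 56^{2} = 3136$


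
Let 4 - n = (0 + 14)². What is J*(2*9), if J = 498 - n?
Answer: 12420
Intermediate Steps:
n = -192 (n = 4 - (0 + 14)² = 4 - 1*14² = 4 - 1*196 = 4 - 196 = -192)
J = 690 (J = 498 - 1*(-192) = 498 + 192 = 690)
J*(2*9) = 690*(2*9) = 690*18 = 12420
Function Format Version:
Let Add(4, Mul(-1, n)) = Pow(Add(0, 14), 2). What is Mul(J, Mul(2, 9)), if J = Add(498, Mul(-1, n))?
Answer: 12420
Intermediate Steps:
n = -192 (n = Add(4, Mul(-1, Pow(Add(0, 14), 2))) = Add(4, Mul(-1, Pow(14, 2))) = Add(4, Mul(-1, 196)) = Add(4, -196) = -192)
J = 690 (J = Add(498, Mul(-1, -192)) = Add(498, 192) = 690)
Mul(J, Mul(2, 9)) = Mul(690, Mul(2, 9)) = Mul(690, 18) = 12420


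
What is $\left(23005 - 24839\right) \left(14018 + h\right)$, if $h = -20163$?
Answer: $11269930$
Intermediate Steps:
$\left(23005 - 24839\right) \left(14018 + h\right) = \left(23005 - 24839\right) \left(14018 - 20163\right) = \left(-1834\right) \left(-6145\right) = 11269930$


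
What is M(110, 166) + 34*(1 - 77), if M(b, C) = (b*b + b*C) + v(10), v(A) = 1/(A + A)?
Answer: 555521/20 ≈ 27776.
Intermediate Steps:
v(A) = 1/(2*A)
M(b, C) = 1/20 + b² + C*b (M(b, C) = (b*b + b*C) + (½)/10 = (b² + C*b) + (½)*(⅒) = (b² + C*b) + 1/20 = 1/20 + b² + C*b)
M(110, 166) + 34*(1 - 77) = (1/20 + 110² + 166*110) + 34*(1 - 77) = (1/20 + 12100 + 18260) + 34*(-76) = 607201/20 - 2584 = 555521/20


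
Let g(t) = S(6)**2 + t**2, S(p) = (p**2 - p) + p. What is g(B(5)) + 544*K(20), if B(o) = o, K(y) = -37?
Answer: -18807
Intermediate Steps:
S(p) = p**2
g(t) = 1296 + t**2 (g(t) = (6**2)**2 + t**2 = 36**2 + t**2 = 1296 + t**2)
g(B(5)) + 544*K(20) = (1296 + 5**2) + 544*(-37) = (1296 + 25) - 20128 = 1321 - 20128 = -18807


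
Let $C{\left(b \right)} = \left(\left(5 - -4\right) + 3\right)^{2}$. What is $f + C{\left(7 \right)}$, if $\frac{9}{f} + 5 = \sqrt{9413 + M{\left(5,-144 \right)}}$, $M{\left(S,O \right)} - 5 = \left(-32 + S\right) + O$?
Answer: $\frac{442671}{3074} + \frac{3 \sqrt{9247}}{3074} \approx 144.1$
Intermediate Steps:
$M{\left(S,O \right)} = -27 + O + S$ ($M{\left(S,O \right)} = 5 + \left(\left(-32 + S\right) + O\right) = 5 + \left(-32 + O + S\right) = -27 + O + S$)
$C{\left(b \right)} = 144$ ($C{\left(b \right)} = \left(\left(5 + 4\right) + 3\right)^{2} = \left(9 + 3\right)^{2} = 12^{2} = 144$)
$f = \frac{9}{-5 + \sqrt{9247}}$ ($f = \frac{9}{-5 + \sqrt{9413 - 166}} = \frac{9}{-5 + \sqrt{9247}} \approx 0.098726$)
$f + C{\left(7 \right)} = \left(\frac{15}{3074} + \frac{3 \sqrt{9247}}{3074}\right) + 144 = \frac{442671}{3074} + \frac{3 \sqrt{9247}}{3074}$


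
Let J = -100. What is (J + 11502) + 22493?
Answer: 33895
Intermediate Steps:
(J + 11502) + 22493 = (-100 + 11502) + 22493 = 11402 + 22493 = 33895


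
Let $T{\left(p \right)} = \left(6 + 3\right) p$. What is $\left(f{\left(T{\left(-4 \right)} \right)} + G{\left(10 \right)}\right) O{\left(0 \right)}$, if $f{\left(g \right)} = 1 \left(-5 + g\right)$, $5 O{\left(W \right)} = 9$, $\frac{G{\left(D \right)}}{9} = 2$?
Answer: $- \frac{207}{5} \approx -41.4$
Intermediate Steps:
$G{\left(D \right)} = 18$ ($G{\left(D \right)} = 9 \cdot 2 = 18$)
$T{\left(p \right)} = 9 p$
$O{\left(W \right)} = \frac{9}{5}$ ($O{\left(W \right)} = \frac{1}{5} \cdot 9 = \frac{9}{5}$)
$f{\left(g \right)} = -5 + g$
$\left(f{\left(T{\left(-4 \right)} \right)} + G{\left(10 \right)}\right) O{\left(0 \right)} = \left(\left(-5 + 9 \left(-4\right)\right) + 18\right) \frac{9}{5} = \left(\left(-5 - 36\right) + 18\right) \frac{9}{5} = \left(-41 + 18\right) \frac{9}{5} = \left(-23\right) \frac{9}{5} = - \frac{207}{5}$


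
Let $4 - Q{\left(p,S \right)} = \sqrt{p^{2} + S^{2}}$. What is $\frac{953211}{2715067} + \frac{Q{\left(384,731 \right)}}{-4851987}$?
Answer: $\frac{4624956519989}{13173469788129} + \frac{\sqrt{681817}}{4851987} \approx 0.35125$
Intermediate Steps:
$Q{\left(p,S \right)} = 4 - \sqrt{S^{2} + p^{2}}$ ($Q{\left(p,S \right)} = 4 - \sqrt{p^{2} + S^{2}} = 4 - \sqrt{S^{2} + p^{2}}$)
$\frac{953211}{2715067} + \frac{Q{\left(384,731 \right)}}{-4851987} = \frac{953211}{2715067} + \frac{4 - \sqrt{731^{2} + 384^{2}}}{-4851987} = 953211 \cdot \frac{1}{2715067} + \left(4 - \sqrt{534361 + 147456}\right) \left(- \frac{1}{4851987}\right) = \frac{953211}{2715067} + \left(4 - \sqrt{681817}\right) \left(- \frac{1}{4851987}\right) = \frac{953211}{2715067} - \left(\frac{4}{4851987} - \frac{\sqrt{681817}}{4851987}\right) = \frac{4624956519989}{13173469788129} + \frac{\sqrt{681817}}{4851987}$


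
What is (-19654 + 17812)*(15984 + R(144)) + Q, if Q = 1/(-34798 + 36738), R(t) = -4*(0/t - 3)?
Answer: -57161386079/1940 ≈ -2.9465e+7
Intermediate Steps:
R(t) = 12 (R(t) = -4*(0 - 3) = -4*(-3) = 12)
Q = 1/1940 ≈ 0.00051546
(-19654 + 17812)*(15984 + R(144)) + Q = (-19654 + 17812)*(15984 + 12) + 1/1940 = -1842*15996 + 1/1940 = -29464632 + 1/1940 = -57161386079/1940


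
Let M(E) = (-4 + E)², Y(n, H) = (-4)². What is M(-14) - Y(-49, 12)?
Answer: 308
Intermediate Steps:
Y(n, H) = 16
M(-14) - Y(-49, 12) = (-4 - 14)² - 1*16 = (-18)² - 16 = 324 - 16 = 308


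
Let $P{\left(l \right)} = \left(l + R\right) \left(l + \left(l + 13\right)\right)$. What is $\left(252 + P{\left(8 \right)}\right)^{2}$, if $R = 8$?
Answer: $512656$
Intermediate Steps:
$P{\left(l \right)} = \left(8 + l\right) \left(13 + 2 l\right)$ ($P{\left(l \right)} = \left(l + 8\right) \left(l + \left(l + 13\right)\right) = \left(8 + l\right) \left(l + \left(13 + l\right)\right) = \left(8 + l\right) \left(13 + 2 l\right)$)
$\left(252 + P{\left(8 \right)}\right)^{2} = \left(252 + \left(104 + 2 \cdot 8^{2} + 29 \cdot 8\right)\right)^{2} = \left(252 + \left(104 + 2 \cdot 64 + 232\right)\right)^{2} = \left(252 + \left(104 + 128 + 232\right)\right)^{2} = \left(252 + 464\right)^{2} = 716^{2} = 512656$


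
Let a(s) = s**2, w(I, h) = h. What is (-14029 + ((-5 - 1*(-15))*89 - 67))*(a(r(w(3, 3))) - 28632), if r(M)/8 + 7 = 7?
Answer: 378114192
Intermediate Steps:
r(M) = 0 (r(M) = -56 + 8*7 = -56 + 56 = 0)
(-14029 + ((-5 - 1*(-15))*89 - 67))*(a(r(w(3, 3))) - 28632) = (-14029 + ((-5 - 1*(-15))*89 - 67))*(0**2 - 28632) = (-14029 + ((-5 + 15)*89 - 67))*(0 - 28632) = (-14029 + (10*89 - 67))*(-28632) = (-14029 + (890 - 67))*(-28632) = (-14029 + 823)*(-28632) = -13206*(-28632) = 378114192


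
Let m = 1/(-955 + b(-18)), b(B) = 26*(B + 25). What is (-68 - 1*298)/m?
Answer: 282918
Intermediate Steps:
b(B) = 650 + 26*B (b(B) = 26*(25 + B) = 650 + 26*B)
m = -1/773 (m = 1/(-955 + (650 + 26*(-18))) = 1/(-955 + (650 - 468)) = 1/(-955 + 182) = 1/(-773) = -1/773 ≈ -0.0012937)
(-68 - 1*298)/m = (-68 - 1*298)/(-1/773) = (-68 - 298)*(-773) = -366*(-773) = 282918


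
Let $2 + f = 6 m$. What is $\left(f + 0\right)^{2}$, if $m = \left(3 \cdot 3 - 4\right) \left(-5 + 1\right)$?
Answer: $14884$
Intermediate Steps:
$m = -20$ ($m = \left(9 - 4\right) \left(-4\right) = 5 \left(-4\right) = -20$)
$f = -122$ ($f = -2 + 6 \left(-20\right) = -2 - 120 = -122$)
$\left(f + 0\right)^{2} = \left(-122 + 0\right)^{2} = \left(-122\right)^{2} = 14884$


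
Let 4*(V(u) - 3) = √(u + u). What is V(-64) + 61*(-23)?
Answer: -1400 + 2*I*√2 ≈ -1400.0 + 2.8284*I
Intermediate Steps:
V(u) = 3 + √2*√u/4 (V(u) = 3 + √(u + u)/4 = 3 + √(2*u)/4 = 3 + (√2*√u)/4 = 3 + √2*√u/4)
V(-64) + 61*(-23) = (3 + √2*√(-64)/4) + 61*(-23) = (3 + √2*(8*I)/4) - 1403 = (3 + 2*I*√2) - 1403 = -1400 + 2*I*√2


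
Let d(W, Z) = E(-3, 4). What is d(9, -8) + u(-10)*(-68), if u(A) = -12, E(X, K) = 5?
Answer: 821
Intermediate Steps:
d(W, Z) = 5
d(9, -8) + u(-10)*(-68) = 5 - 12*(-68) = 5 + 816 = 821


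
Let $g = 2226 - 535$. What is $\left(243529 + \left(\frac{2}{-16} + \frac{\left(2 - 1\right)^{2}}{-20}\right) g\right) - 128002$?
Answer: $\frac{4609243}{40} \approx 1.1523 \cdot 10^{5}$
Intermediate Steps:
$g = 1691$
$\left(243529 + \left(\frac{2}{-16} + \frac{\left(2 - 1\right)^{2}}{-20}\right) g\right) - 128002 = \left(243529 + \left(\frac{2}{-16} + \frac{\left(2 - 1\right)^{2}}{-20}\right) 1691\right) - 128002 = \left(243529 + \left(2 \left(- \frac{1}{16}\right) + 1^{2} \left(- \frac{1}{20}\right)\right) 1691\right) - 128002 = \left(243529 + \left(- \frac{1}{8} + 1 \left(- \frac{1}{20}\right)\right) 1691\right) - 128002 = \left(243529 + \left(- \frac{1}{8} - \frac{1}{20}\right) 1691\right) - 128002 = \left(243529 - \frac{11837}{40}\right) - 128002 = \frac{9729323}{40} - 128002 = \frac{4609243}{40}$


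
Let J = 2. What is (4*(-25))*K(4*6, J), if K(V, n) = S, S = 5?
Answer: -500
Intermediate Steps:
K(V, n) = 5
(4*(-25))*K(4*6, J) = (4*(-25))*5 = -100*5 = -500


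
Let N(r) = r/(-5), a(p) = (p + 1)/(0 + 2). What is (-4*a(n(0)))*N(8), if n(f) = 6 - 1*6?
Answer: 16/5 ≈ 3.2000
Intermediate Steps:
n(f) = 0 (n(f) = 6 - 6 = 0)
a(p) = ½ + p/2 (a(p) = (1 + p)/2 = (1 + p)*(½) = ½ + p/2)
N(r) = -r/5 (N(r) = r*(-⅕) = -r/5)
(-4*a(n(0)))*N(8) = (-4*(½ + (½)*0))*(-⅕*8) = -4*(½ + 0)*(-8/5) = -4*½*(-8/5) = -2*(-8/5) = 16/5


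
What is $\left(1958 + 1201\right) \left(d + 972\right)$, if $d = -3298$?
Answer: $-7347834$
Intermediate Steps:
$\left(1958 + 1201\right) \left(d + 972\right) = \left(1958 + 1201\right) \left(-3298 + 972\right) = 3159 \left(-2326\right) = -7347834$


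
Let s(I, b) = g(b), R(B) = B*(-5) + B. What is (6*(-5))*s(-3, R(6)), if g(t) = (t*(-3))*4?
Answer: -8640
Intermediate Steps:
g(t) = -12*t (g(t) = -3*t*4 = -12*t)
R(B) = -4*B (R(B) = -5*B + B = -4*B)
s(I, b) = -12*b
(6*(-5))*s(-3, R(6)) = (6*(-5))*(-(-48)*6) = -(-360)*(-24) = -30*288 = -8640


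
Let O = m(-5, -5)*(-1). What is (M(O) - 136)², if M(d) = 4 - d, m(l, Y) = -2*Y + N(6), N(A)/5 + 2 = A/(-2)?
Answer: 21609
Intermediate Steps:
N(A) = -10 - 5*A/2 (N(A) = -10 + 5*(A/(-2)) = -10 + 5*(A*(-½)) = -10 + 5*(-A/2) = -10 - 5*A/2)
m(l, Y) = -25 - 2*Y (m(l, Y) = -2*Y + (-10 - 5/2*6) = -2*Y + (-10 - 15) = -2*Y - 25 = -25 - 2*Y)
O = 15 (O = (-25 - 2*(-5))*(-1) = (-25 + 10)*(-1) = -15*(-1) = 15)
(M(O) - 136)² = ((4 - 1*15) - 136)² = ((4 - 15) - 136)² = (-11 - 136)² = (-147)² = 21609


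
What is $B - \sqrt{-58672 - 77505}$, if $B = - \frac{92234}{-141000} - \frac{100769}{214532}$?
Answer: $\frac{174334859}{945281625} - i \sqrt{136177} \approx 0.18443 - 369.02 i$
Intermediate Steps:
$B = \frac{174334859}{945281625}$ ($B = \left(-92234\right) \left(- \frac{1}{141000}\right) - \frac{100769}{214532} = \frac{46117}{70500} - \frac{100769}{214532} = \frac{174334859}{945281625} \approx 0.18443$)
$B - \sqrt{-58672 - 77505} = \frac{174334859}{945281625} - \sqrt{-58672 - 77505} = \frac{174334859}{945281625} - \sqrt{-136177} = \frac{174334859}{945281625} - i \sqrt{136177}$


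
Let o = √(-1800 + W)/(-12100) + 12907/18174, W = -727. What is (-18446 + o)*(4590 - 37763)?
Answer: 11120408873581/18174 + 630287*I*√7/12100 ≈ 6.1189e+8 + 137.82*I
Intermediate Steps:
o = 12907/18174 - 19*I*√7/12100 (o = √(-1800 - 727)/(-12100) + 12907/18174 = √(-2527)*(-1/12100) + 12907*(1/18174) = (19*I*√7)*(-1/12100) + 12907/18174 = -19*I*√7/12100 + 12907/18174 = 12907/18174 - 19*I*√7/12100 ≈ 0.71019 - 0.0041545*I)
(-18446 + o)*(4590 - 37763) = (-18446 + (12907/18174 - 19*I*√7/12100))*(4590 - 37763) = (-335224697/18174 - 19*I*√7/12100)*(-33173) = 11120408873581/18174 + 630287*I*√7/12100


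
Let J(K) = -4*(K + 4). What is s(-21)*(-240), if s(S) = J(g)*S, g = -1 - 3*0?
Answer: -60480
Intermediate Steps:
g = -1 (g = -1 + 0 = -1)
J(K) = -16 - 4*K (J(K) = -4*(4 + K) = -16 - 4*K)
s(S) = -12*S (s(S) = (-16 - 4*(-1))*S = (-16 + 4)*S = -12*S)
s(-21)*(-240) = -12*(-21)*(-240) = 252*(-240) = -60480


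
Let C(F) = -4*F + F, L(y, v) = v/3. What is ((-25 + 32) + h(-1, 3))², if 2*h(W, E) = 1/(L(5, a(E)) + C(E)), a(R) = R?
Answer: 12321/256 ≈ 48.129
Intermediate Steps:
L(y, v) = v/3 (L(y, v) = v*(⅓) = v/3)
C(F) = -3*F
h(W, E) = -3/(16*E) (h(W, E) = 1/(2*(E/3 - 3*E)) = 1/(2*((-8*E/3))) = (-3/(8*E))/2 = -3/(16*E))
((-25 + 32) + h(-1, 3))² = ((-25 + 32) - 3/16/3)² = (7 - 3/16*⅓)² = (7 - 1/16)² = (111/16)² = 12321/256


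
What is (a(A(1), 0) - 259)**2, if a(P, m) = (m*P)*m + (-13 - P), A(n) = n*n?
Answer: 74529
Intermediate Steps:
A(n) = n**2
a(P, m) = -13 - P + P*m**2 (a(P, m) = (P*m)*m + (-13 - P) = P*m**2 + (-13 - P) = -13 - P + P*m**2)
(a(A(1), 0) - 259)**2 = ((-13 - 1*1**2 + 1**2*0**2) - 259)**2 = ((-13 - 1*1 + 1*0) - 259)**2 = ((-13 - 1 + 0) - 259)**2 = (-14 - 259)**2 = (-273)**2 = 74529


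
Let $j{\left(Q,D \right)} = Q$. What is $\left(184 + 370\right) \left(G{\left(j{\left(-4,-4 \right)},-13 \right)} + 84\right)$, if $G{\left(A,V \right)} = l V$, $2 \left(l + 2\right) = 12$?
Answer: $17728$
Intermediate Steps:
$l = 4$ ($l = -2 + \frac{1}{2} \cdot 12 = -2 + 6 = 4$)
$G{\left(A,V \right)} = 4 V$
$\left(184 + 370\right) \left(G{\left(j{\left(-4,-4 \right)},-13 \right)} + 84\right) = \left(184 + 370\right) \left(4 \left(-13\right) + 84\right) = 554 \left(-52 + 84\right) = 554 \cdot 32 = 17728$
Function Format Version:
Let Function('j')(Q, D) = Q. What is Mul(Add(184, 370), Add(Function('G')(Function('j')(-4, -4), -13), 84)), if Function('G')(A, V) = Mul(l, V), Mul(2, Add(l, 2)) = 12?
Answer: 17728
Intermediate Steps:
l = 4 (l = Add(-2, Mul(Rational(1, 2), 12)) = Add(-2, 6) = 4)
Function('G')(A, V) = Mul(4, V)
Mul(Add(184, 370), Add(Function('G')(Function('j')(-4, -4), -13), 84)) = Mul(Add(184, 370), Add(Mul(4, -13), 84)) = Mul(554, Add(-52, 84)) = Mul(554, 32) = 17728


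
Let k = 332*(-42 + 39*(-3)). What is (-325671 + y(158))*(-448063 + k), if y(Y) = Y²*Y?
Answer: -1812399963491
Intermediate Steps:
y(Y) = Y³
k = -52788 (k = 332*(-42 - 117) = 332*(-159) = -52788)
(-325671 + y(158))*(-448063 + k) = (-325671 + 158³)*(-448063 - 52788) = (-325671 + 3944312)*(-500851) = 3618641*(-500851) = -1812399963491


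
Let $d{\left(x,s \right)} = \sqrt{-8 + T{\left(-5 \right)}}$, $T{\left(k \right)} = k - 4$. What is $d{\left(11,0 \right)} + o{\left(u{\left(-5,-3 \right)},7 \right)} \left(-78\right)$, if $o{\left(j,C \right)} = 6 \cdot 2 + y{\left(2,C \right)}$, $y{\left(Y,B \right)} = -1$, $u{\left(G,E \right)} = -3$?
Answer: $-858 + i \sqrt{17} \approx -858.0 + 4.1231 i$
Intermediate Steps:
$T{\left(k \right)} = -4 + k$
$d{\left(x,s \right)} = i \sqrt{17}$ ($d{\left(x,s \right)} = \sqrt{-8 - 9} = \sqrt{-17} = i \sqrt{17}$)
$o{\left(j,C \right)} = 11$ ($o{\left(j,C \right)} = 6 \cdot 2 - 1 = 12 - 1 = 11$)
$d{\left(11,0 \right)} + o{\left(u{\left(-5,-3 \right)},7 \right)} \left(-78\right) = i \sqrt{17} + 11 \left(-78\right) = i \sqrt{17} - 858 = -858 + i \sqrt{17}$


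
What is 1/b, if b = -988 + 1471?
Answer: 1/483 ≈ 0.0020704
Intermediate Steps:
b = 483
1/b = 1/483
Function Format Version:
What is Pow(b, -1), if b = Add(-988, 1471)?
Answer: Rational(1, 483) ≈ 0.0020704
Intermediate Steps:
b = 483
Pow(b, -1) = Pow(483, -1) = Rational(1, 483)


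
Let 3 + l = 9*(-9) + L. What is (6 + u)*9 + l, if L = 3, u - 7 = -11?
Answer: -63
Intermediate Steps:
u = -4 (u = 7 - 11 = -4)
l = -81 (l = -3 + (9*(-9) + 3) = -3 + (-81 + 3) = -3 - 78 = -81)
(6 + u)*9 + l = (6 - 4)*9 - 81 = 2*9 - 81 = 18 - 81 = -63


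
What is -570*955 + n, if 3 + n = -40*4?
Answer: -544513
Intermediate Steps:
n = -163 (n = -3 - 40*4 = -3 - 160 = -163)
-570*955 + n = -570*955 - 163 = -544350 - 163 = -544513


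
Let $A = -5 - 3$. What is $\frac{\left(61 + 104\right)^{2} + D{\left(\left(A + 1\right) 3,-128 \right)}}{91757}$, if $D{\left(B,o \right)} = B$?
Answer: $\frac{27204}{91757} \approx 0.29648$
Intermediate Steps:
$A = -8$
$\frac{\left(61 + 104\right)^{2} + D{\left(\left(A + 1\right) 3,-128 \right)}}{91757} = \frac{\left(61 + 104\right)^{2} + \left(-8 + 1\right) 3}{91757} = \left(165^{2} - 21\right) \frac{1}{91757} = \left(27225 - 21\right) \frac{1}{91757} = 27204 \cdot \frac{1}{91757} = \frac{27204}{91757}$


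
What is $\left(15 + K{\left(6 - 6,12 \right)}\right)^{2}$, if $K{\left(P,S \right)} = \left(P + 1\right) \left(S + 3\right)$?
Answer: $900$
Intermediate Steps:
$K{\left(P,S \right)} = \left(1 + P\right) \left(3 + S\right)$
$\left(15 + K{\left(6 - 6,12 \right)}\right)^{2} = \left(15 + \left(3 + 12 + 3 \left(6 - 6\right) + \left(6 - 6\right) 12\right)\right)^{2} = \left(15 + \left(3 + 12 + 3 \cdot 0 + 0 \cdot 12\right)\right)^{2} = \left(15 + \left(3 + 12 + 0 + 0\right)\right)^{2} = \left(15 + 15\right)^{2} = 30^{2} = 900$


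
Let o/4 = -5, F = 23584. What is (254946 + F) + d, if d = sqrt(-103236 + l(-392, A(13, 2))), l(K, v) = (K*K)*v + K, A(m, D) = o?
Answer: 278530 + 2*I*sqrt(794227) ≈ 2.7853e+5 + 1782.4*I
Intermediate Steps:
o = -20 (o = 4*(-5) = -20)
A(m, D) = -20
l(K, v) = K + v*K**2 (l(K, v) = K**2*v + K = v*K**2 + K = K + v*K**2)
d = 2*I*sqrt(794227) (d = sqrt(-103236 - 392*(1 - 392*(-20))) = sqrt(-103236 - 392*(1 + 7840)) = sqrt(-103236 - 392*7841) = sqrt(-103236 - 3073672) = sqrt(-3176908) = 2*I*sqrt(794227) ≈ 1782.4*I)
(254946 + F) + d = (254946 + 23584) + 2*I*sqrt(794227) = 278530 + 2*I*sqrt(794227)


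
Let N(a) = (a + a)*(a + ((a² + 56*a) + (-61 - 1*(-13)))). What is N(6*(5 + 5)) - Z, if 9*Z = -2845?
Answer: 7532605/9 ≈ 8.3696e+5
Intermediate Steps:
Z = -2845/9 (Z = (⅑)*(-2845) = -2845/9 ≈ -316.11)
N(a) = 2*a*(-48 + a² + 57*a) (N(a) = (2*a)*(a + ((a² + 56*a) + (-61 + 13))) = (2*a)*(a + ((a² + 56*a) - 48)) = (2*a)*(a + (-48 + a² + 56*a)) = (2*a)*(-48 + a² + 57*a) = 2*a*(-48 + a² + 57*a))
N(6*(5 + 5)) - Z = 2*(6*(5 + 5))*(-48 + (6*(5 + 5))² + 57*(6*(5 + 5))) - 1*(-2845/9) = 2*(6*10)*(-48 + (6*10)² + 57*(6*10)) + 2845/9 = 2*60*(-48 + 60² + 57*60) + 2845/9 = 2*60*(-48 + 3600 + 3420) + 2845/9 = 2*60*6972 + 2845/9 = 836640 + 2845/9 = 7532605/9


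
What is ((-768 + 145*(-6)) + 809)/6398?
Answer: -829/6398 ≈ -0.12957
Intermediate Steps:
((-768 + 145*(-6)) + 809)/6398 = ((-768 - 870) + 809)*(1/6398) = (-1638 + 809)*(1/6398) = -829*1/6398 = -829/6398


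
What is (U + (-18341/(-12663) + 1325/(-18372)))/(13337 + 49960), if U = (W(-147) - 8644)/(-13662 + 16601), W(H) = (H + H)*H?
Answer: 2994823883689/14426284805219196 ≈ 0.00020760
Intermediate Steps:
W(H) = 2*H² (W(H) = (2*H)*H = 2*H²)
U = 34574/2939 (U = (2*(-147)² - 8644)/(-13662 + 16601) = (2*21609 - 8644)/2939 = (43218 - 8644)*(1/2939) = 34574*(1/2939) = 34574/2939 ≈ 11.764)
(U + (-18341/(-12663) + 1325/(-18372)))/(13337 + 49960) = (34574/2939 + (-18341/(-12663) + 1325/(-18372)))/(13337 + 49960) = (34574/2939 + (-18341*(-1/12663) + 1325*(-1/18372)))/63297 = (34574/2939 + (18341/12663 - 1325/18372))*(1/63297) = (34574/2939 + 106727459/77548212)*(1/63297) = (2994823883689/227914195068)*(1/63297) = 2994823883689/14426284805219196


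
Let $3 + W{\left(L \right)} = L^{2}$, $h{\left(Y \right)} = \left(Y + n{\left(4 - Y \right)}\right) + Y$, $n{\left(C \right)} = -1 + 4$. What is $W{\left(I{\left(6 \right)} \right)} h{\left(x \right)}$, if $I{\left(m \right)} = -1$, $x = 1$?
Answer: $-10$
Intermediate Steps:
$n{\left(C \right)} = 3$
$h{\left(Y \right)} = 3 + 2 Y$ ($h{\left(Y \right)} = \left(Y + 3\right) + Y = \left(3 + Y\right) + Y = 3 + 2 Y$)
$W{\left(L \right)} = -3 + L^{2}$
$W{\left(I{\left(6 \right)} \right)} h{\left(x \right)} = \left(-3 + \left(-1\right)^{2}\right) \left(3 + 2 \cdot 1\right) = \left(-3 + 1\right) \left(3 + 2\right) = \left(-2\right) 5 = -10$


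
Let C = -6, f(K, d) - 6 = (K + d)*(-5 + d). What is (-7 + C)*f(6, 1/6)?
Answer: 11141/36 ≈ 309.47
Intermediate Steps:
f(K, d) = 6 + (-5 + d)*(K + d) (f(K, d) = 6 + (K + d)*(-5 + d) = 6 + (-5 + d)*(K + d))
(-7 + C)*f(6, 1/6) = (-7 - 6)*(6 + (1/6)**2 - 5*6 - 5/6 + 6/6) = -13*(6 + (1/6)**2 - 30 - 5*1/6 + 6*(1/6)) = -13*(6 + 1/36 - 30 - 5/6 + 1) = -13*(-857/36) = 11141/36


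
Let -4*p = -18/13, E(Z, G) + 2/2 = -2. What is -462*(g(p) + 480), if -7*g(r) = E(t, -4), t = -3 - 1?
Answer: -221958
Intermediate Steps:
t = -4
E(Z, G) = -3 (E(Z, G) = -1 - 2 = -3)
p = 9/26 (p = -(-9)/(2*13) = -¼*(-18/13) = 9/26 ≈ 0.34615)
g(r) = 3/7 (g(r) = -⅐*(-3) = 3/7)
-462*(g(p) + 480) = -462*(3/7 + 480) = -462*3363/7 = -221958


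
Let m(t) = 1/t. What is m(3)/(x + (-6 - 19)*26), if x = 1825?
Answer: 1/3525 ≈ 0.00028369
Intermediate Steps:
m(3)/(x + (-6 - 19)*26) = 1/((1825 + (-6 - 19)*26)*3) = (⅓)/(1825 - 25*26) = (⅓)/(1825 - 650) = (⅓)/1175 = (1/1175)*(⅓) = 1/3525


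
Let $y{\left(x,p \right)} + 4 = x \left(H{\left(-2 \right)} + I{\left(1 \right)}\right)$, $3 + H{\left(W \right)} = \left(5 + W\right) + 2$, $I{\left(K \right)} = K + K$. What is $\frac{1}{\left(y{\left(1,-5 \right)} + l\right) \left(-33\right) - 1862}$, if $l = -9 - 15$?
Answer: $- \frac{1}{1070} \approx -0.00093458$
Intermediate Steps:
$l = -24$
$I{\left(K \right)} = 2 K$
$H{\left(W \right)} = 4 + W$ ($H{\left(W \right)} = -3 + \left(\left(5 + W\right) + 2\right) = -3 + \left(7 + W\right) = 4 + W$)
$y{\left(x,p \right)} = -4 + 4 x$ ($y{\left(x,p \right)} = -4 + x \left(\left(4 - 2\right) + 2 \cdot 1\right) = -4 + x \left(2 + 2\right) = -4 + x 4 = -4 + 4 x$)
$\frac{1}{\left(y{\left(1,-5 \right)} + l\right) \left(-33\right) - 1862} = \frac{1}{\left(\left(-4 + 4 \cdot 1\right) - 24\right) \left(-33\right) - 1862} = \frac{1}{\left(\left(-4 + 4\right) - 24\right) \left(-33\right) - 1862} = \frac{1}{\left(0 - 24\right) \left(-33\right) - 1862} = \frac{1}{\left(-24\right) \left(-33\right) - 1862} = \frac{1}{792 - 1862} = \frac{1}{-1070} = - \frac{1}{1070}$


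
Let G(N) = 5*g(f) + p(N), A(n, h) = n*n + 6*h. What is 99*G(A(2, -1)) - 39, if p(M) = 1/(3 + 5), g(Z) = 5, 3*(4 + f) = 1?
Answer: 19587/8 ≈ 2448.4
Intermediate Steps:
f = -11/3 (f = -4 + (⅓)*1 = -4 + ⅓ = -11/3 ≈ -3.6667)
A(n, h) = n² + 6*h
p(M) = ⅛ (p(M) = 1/8 = ⅛)
G(N) = 201/8 (G(N) = 5*5 + ⅛ = 25 + ⅛ = 201/8)
99*G(A(2, -1)) - 39 = 99*(201/8) - 39 = 19899/8 - 39 = 19587/8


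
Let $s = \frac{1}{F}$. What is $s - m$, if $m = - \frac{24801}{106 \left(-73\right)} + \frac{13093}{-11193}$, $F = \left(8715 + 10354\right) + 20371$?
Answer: $- \frac{3476276365763}{1707977478480} \approx -2.0353$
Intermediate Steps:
$F = 39440$ ($F = 19069 + 20371 = 39440$)
$s = \frac{1}{39440} \approx 2.5355 \cdot 10^{-5}$
$m = \frac{176283959}{86611434}$ ($m = - \frac{24801}{-7738} + 13093 \left(- \frac{1}{11193}\right) = \left(-24801\right) \left(- \frac{1}{7738}\right) - \frac{13093}{11193} = \frac{24801}{7738} - \frac{13093}{11193} = \frac{176283959}{86611434} \approx 2.0353$)
$s - m = \frac{1}{39440} - \frac{176283959}{86611434} = - \frac{3476276365763}{1707977478480}$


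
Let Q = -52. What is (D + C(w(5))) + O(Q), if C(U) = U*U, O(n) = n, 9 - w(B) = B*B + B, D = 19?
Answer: 408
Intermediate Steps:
w(B) = 9 - B - B**2 (w(B) = 9 - (B*B + B) = 9 - (B**2 + B) = 9 - (B + B**2) = 9 + (-B - B**2) = 9 - B - B**2)
C(U) = U**2
(D + C(w(5))) + O(Q) = (19 + (9 - 1*5 - 1*5**2)**2) - 52 = (19 + (9 - 5 - 1*25)**2) - 52 = (19 + (9 - 5 - 25)**2) - 52 = (19 + (-21)**2) - 52 = (19 + 441) - 52 = 460 - 52 = 408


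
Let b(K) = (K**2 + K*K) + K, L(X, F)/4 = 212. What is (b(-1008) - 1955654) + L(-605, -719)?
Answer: 76314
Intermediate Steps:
L(X, F) = 848 (L(X, F) = 4*212 = 848)
b(K) = K + 2*K**2 (b(K) = (K**2 + K**2) + K = 2*K**2 + K = K + 2*K**2)
(b(-1008) - 1955654) + L(-605, -719) = (-1008*(1 + 2*(-1008)) - 1955654) + 848 = (-1008*(1 - 2016) - 1955654) + 848 = (-1008*(-2015) - 1955654) + 848 = (2031120 - 1955654) + 848 = 75466 + 848 = 76314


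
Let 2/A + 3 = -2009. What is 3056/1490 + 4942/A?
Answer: -3703879212/745 ≈ -4.9716e+6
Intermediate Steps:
A = -1/1006 (A = 2/(-3 - 2009) = 2/(-2012) = 2*(-1/2012) = -1/1006 ≈ -0.00099404)
3056/1490 + 4942/A = 3056/1490 + 4942/(-1/1006) = 3056*(1/1490) + 4942*(-1006) = 1528/745 - 4971652 = -3703879212/745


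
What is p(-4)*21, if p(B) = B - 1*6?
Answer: -210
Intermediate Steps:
p(B) = -6 + B (p(B) = B - 6 = -6 + B)
p(-4)*21 = (-6 - 4)*21 = -10*21 = -210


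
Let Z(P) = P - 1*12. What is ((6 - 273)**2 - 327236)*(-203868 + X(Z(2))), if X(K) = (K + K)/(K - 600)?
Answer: 3182943070862/61 ≈ 5.2179e+10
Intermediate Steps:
Z(P) = -12 + P (Z(P) = P - 12 = -12 + P)
X(K) = 2*K/(-600 + K) (X(K) = (2*K)/(-600 + K) = 2*K/(-600 + K))
((6 - 273)**2 - 327236)*(-203868 + X(Z(2))) = ((6 - 273)**2 - 327236)*(-203868 + 2*(-12 + 2)/(-600 + (-12 + 2))) = ((-267)**2 - 327236)*(-203868 + 2*(-10)/(-600 - 10)) = (71289 - 327236)*(-203868 + 2*(-10)/(-610)) = -255947*(-203868 + 2*(-10)*(-1/610)) = -255947*(-203868 + 2/61) = -255947*(-12435946/61) = 3182943070862/61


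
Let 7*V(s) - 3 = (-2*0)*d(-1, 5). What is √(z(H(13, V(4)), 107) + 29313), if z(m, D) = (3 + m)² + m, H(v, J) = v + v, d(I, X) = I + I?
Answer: 2*√7545 ≈ 173.72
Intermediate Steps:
d(I, X) = 2*I
V(s) = 3/7 (V(s) = 3/7 + ((-2*0)*(2*(-1)))/7 = 3/7 + (0*(-2))/7 = 3/7 + (⅐)*0 = 3/7 + 0 = 3/7)
H(v, J) = 2*v
z(m, D) = m + (3 + m)²
√(z(H(13, V(4)), 107) + 29313) = √((2*13 + (3 + 2*13)²) + 29313) = √((26 + (3 + 26)²) + 29313) = √((26 + 29²) + 29313) = √((26 + 841) + 29313) = √(867 + 29313) = √30180 = 2*√7545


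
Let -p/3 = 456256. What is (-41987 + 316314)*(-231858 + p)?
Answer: -439094928702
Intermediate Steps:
p = -1368768 (p = -3*456256 = -1368768)
(-41987 + 316314)*(-231858 + p) = (-41987 + 316314)*(-231858 - 1368768) = 274327*(-1600626) = -439094928702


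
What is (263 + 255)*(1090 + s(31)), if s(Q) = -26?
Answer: 551152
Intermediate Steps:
(263 + 255)*(1090 + s(31)) = (263 + 255)*(1090 - 26) = 518*1064 = 551152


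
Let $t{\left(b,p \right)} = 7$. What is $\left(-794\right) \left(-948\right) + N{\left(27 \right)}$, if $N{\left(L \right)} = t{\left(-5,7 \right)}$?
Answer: $752719$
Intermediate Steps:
$N{\left(L \right)} = 7$
$\left(-794\right) \left(-948\right) + N{\left(27 \right)} = \left(-794\right) \left(-948\right) + 7 = 752712 + 7 = 752719$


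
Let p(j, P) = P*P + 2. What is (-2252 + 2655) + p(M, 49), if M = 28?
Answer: 2806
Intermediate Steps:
p(j, P) = 2 + P² (p(j, P) = P² + 2 = 2 + P²)
(-2252 + 2655) + p(M, 49) = (-2252 + 2655) + (2 + 49²) = 403 + (2 + 2401) = 403 + 2403 = 2806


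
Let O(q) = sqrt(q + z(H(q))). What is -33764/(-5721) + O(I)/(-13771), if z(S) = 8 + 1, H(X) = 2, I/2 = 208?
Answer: 33764/5721 - 5*sqrt(17)/13771 ≈ 5.9003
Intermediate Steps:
I = 416 (I = 2*208 = 416)
z(S) = 9
O(q) = sqrt(9 + q) (O(q) = sqrt(q + 9) = sqrt(9 + q))
-33764/(-5721) + O(I)/(-13771) = -33764/(-5721) + sqrt(9 + 416)/(-13771) = -33764*(-1/5721) + sqrt(425)*(-1/13771) = 33764/5721 + (5*sqrt(17))*(-1/13771) = 33764/5721 - 5*sqrt(17)/13771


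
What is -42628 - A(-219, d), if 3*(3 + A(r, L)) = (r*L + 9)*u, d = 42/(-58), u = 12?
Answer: -1255565/29 ≈ -43295.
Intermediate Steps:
d = -21/29 (d = 42*(-1/58) = -21/29 ≈ -0.72414)
A(r, L) = 33 + 4*L*r (A(r, L) = -3 + ((r*L + 9)*12)/3 = -3 + ((L*r + 9)*12)/3 = -3 + ((9 + L*r)*12)/3 = -3 + (108 + 12*L*r)/3 = -3 + (36 + 4*L*r) = 33 + 4*L*r)
-42628 - A(-219, d) = -42628 - (33 + 4*(-21/29)*(-219)) = -42628 - (33 + 18396/29) = -42628 - 1*19353/29 = -42628 - 19353/29 = -1255565/29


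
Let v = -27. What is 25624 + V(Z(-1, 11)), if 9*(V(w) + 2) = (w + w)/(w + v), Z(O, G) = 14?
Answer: 2997746/117 ≈ 25622.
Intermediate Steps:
V(w) = -2 + 2*w/(9*(-27 + w)) (V(w) = -2 + ((w + w)/(w - 27))/9 = -2 + ((2*w)/(-27 + w))/9 = -2 + (2*w/(-27 + w))/9 = -2 + 2*w/(9*(-27 + w)))
25624 + V(Z(-1, 11)) = 25624 + 2*(243 - 8*14)/(9*(-27 + 14)) = 25624 + (2/9)*(243 - 112)/(-13) = 25624 + (2/9)*(-1/13)*131 = 25624 - 262/117 = 2997746/117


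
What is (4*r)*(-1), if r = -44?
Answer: 176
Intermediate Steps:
(4*r)*(-1) = (4*(-44))*(-1) = -176*(-1) = 176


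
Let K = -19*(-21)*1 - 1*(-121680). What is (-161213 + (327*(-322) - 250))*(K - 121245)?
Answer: -222475338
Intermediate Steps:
K = 122079 (K = 399*1 + 121680 = 399 + 121680 = 122079)
(-161213 + (327*(-322) - 250))*(K - 121245) = (-161213 + (327*(-322) - 250))*(122079 - 121245) = (-161213 + (-105294 - 250))*834 = (-161213 - 105544)*834 = -266757*834 = -222475338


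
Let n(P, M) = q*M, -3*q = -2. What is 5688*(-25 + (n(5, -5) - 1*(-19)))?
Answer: -53088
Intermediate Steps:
q = 2/3 (q = -1/3*(-2) = 2/3 ≈ 0.66667)
n(P, M) = 2*M/3
5688*(-25 + (n(5, -5) - 1*(-19))) = 5688*(-25 + ((2/3)*(-5) - 1*(-19))) = 5688*(-25 + (-10/3 + 19)) = 5688*(-25 + 47/3) = 5688*(-28/3) = -53088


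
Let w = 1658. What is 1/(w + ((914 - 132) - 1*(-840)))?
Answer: 1/3280 ≈ 0.00030488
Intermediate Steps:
1/(w + ((914 - 132) - 1*(-840))) = 1/(1658 + ((914 - 132) - 1*(-840))) = 1/(1658 + (782 + 840)) = 1/(1658 + 1622) = 1/3280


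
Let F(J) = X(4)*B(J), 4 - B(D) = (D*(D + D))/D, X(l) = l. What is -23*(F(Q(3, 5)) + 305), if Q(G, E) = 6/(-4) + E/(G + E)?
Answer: -7544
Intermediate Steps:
Q(G, E) = -3/2 + E/(E + G) (Q(G, E) = 6*(-¼) + E/(E + G) = -3/2 + E/(E + G))
B(D) = 4 - 2*D (B(D) = 4 - D*(D + D)/D = 4 - D*(2*D)/D = 4 - 2*D²/D = 4 - 2*D)
F(J) = 16 - 8*J (F(J) = 4*(4 - 2*J) = 16 - 8*J)
-23*(F(Q(3, 5)) + 305) = -23*((16 - 4*(-1*5 - 3*3)/(5 + 3)) + 305) = -23*((16 - 4*(-5 - 9)/8) + 305) = -23*((16 - 4*(-14)/8) + 305) = -23*((16 - 8*(-7/8)) + 305) = -23*((16 + 7) + 305) = -23*(23 + 305) = -23*328 = -7544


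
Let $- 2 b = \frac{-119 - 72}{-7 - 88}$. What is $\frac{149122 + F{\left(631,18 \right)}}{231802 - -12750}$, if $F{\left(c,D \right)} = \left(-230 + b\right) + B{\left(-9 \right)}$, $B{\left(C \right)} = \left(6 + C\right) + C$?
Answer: $\frac{28287009}{46464880} \approx 0.60878$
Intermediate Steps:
$B{\left(C \right)} = 6 + 2 C$
$b = - \frac{191}{190}$ ($b = - \frac{\left(-119 - 72\right) \frac{1}{-7 - 88}}{2} = - \frac{\left(-191\right) \frac{1}{-95}}{2} = - \frac{\left(-191\right) \left(- \frac{1}{95}\right)}{2} = \left(- \frac{1}{2}\right) \frac{191}{95} = - \frac{191}{190} \approx -1.0053$)
$F{\left(c,D \right)} = - \frac{46171}{190}$ ($F{\left(c,D \right)} = \left(-230 - \frac{191}{190}\right) + \left(6 + 2 \left(-9\right)\right) = - \frac{43891}{190} + \left(6 - 18\right) = - \frac{43891}{190} - 12 = - \frac{46171}{190}$)
$\frac{149122 + F{\left(631,18 \right)}}{231802 - -12750} = \frac{149122 - \frac{46171}{190}}{231802 - -12750} = \frac{28287009}{190 \left(231802 + 12750\right)} = \frac{28287009}{190 \cdot 244552} = \frac{28287009}{190} \cdot \frac{1}{244552} = \frac{28287009}{46464880}$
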